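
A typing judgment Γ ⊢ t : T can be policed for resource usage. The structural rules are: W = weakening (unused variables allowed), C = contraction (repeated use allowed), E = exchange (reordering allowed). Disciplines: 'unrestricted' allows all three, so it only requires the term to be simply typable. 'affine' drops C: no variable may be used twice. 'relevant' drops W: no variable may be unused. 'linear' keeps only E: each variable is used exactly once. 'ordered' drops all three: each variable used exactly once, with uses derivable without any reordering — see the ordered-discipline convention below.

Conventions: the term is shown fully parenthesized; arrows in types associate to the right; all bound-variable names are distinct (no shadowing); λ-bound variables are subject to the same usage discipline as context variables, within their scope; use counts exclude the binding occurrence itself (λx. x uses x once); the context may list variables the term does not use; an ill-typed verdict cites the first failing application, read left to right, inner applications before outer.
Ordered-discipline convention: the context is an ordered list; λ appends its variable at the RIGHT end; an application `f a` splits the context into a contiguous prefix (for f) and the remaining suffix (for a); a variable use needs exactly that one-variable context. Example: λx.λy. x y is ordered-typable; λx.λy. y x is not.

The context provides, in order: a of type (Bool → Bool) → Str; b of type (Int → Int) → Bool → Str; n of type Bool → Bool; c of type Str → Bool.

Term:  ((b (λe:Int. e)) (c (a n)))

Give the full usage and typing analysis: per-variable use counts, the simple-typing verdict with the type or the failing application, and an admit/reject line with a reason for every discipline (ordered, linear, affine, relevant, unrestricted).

counts: a: 1×; b: 1×; n: 1×; c: 1×; e [bound]: 1×
use order (left to right): b, e, c, a, n
typing: well-typed at Str
ordered ✗ (no contiguous prefix/suffix split fits b, e, c, a, n)
linear ✓ (single use per variable (a, b, n, c, e))
affine ✓ (a, b, n, c, e: no repeats, contraction unneeded)
relevant ✓ (none of a, b, n, c, e goes unused)
unrestricted ✓ (typability at Str is all that's needed)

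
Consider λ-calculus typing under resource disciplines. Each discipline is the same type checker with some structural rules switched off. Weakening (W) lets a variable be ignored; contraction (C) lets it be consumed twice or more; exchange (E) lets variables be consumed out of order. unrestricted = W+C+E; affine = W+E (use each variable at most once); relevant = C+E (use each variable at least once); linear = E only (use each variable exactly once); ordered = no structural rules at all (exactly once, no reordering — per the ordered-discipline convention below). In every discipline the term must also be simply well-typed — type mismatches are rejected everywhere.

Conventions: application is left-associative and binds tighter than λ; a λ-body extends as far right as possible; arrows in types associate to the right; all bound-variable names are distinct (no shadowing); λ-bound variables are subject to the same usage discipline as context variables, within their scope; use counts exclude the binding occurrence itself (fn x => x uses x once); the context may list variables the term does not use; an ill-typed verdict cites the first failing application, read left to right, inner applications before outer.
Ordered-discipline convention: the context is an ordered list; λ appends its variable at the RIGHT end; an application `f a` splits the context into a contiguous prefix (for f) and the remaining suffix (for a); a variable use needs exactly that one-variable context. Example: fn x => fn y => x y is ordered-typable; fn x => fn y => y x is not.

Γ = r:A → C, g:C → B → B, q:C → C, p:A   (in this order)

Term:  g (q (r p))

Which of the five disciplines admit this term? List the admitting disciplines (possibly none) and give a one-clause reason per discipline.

admitting disciplines: linear, affine, relevant, unrestricted
use counts: r: 1×, g: 1×, q: 1×, p: 1×
left-to-right use order: g, q, r, p
typing: ✓ — B → B
ordered: ✗, no contiguous prefix/suffix split fits g, q, r, p
linear: ✓, single use per variable (r, g, q, p)
affine: ✓, no duplicate uses among r, g, q, p
relevant: ✓, none of r, g, q, p goes unused
unrestricted: ✓, simply typable at B → B; W, C, E all held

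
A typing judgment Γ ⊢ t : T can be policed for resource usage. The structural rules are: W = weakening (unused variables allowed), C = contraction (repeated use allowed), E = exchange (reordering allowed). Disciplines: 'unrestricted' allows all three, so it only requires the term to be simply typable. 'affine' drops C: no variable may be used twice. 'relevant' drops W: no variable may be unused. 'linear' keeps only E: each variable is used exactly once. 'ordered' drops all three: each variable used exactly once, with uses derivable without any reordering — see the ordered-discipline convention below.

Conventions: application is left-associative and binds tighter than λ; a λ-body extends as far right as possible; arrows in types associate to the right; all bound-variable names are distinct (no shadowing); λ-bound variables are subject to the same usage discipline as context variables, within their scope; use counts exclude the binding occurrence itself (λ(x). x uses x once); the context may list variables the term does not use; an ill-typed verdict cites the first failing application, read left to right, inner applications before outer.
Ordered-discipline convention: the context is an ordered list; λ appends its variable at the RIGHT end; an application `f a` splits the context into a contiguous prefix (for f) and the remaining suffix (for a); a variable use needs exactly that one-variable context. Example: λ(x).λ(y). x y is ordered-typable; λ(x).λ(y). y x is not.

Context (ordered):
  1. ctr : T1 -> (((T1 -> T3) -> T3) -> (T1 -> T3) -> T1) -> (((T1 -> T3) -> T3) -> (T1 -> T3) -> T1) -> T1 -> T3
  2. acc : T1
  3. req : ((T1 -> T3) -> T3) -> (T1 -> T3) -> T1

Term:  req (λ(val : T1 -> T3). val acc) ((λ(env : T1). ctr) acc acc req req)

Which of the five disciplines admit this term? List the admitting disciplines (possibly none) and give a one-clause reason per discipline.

accepted by: unrestricted
use counts: ctr=1, acc=3, req=3, val (bound)=1, env (bound)=0
uses in reading order: req, val, acc, ctr, acc, acc, req, req
typing: the term checks, with type T1
ordered ✗ (needs contraction — acc ×3, req ×3; needs weakening: env unused)
linear ✗ (needs contraction — acc ×3, req ×3; needs weakening: env unused)
affine ✗ (needs contraction — acc ×3, req ×3)
relevant ✗ (needs weakening: env unused)
unrestricted ✓ (simply typable at T1; W, C, E all held)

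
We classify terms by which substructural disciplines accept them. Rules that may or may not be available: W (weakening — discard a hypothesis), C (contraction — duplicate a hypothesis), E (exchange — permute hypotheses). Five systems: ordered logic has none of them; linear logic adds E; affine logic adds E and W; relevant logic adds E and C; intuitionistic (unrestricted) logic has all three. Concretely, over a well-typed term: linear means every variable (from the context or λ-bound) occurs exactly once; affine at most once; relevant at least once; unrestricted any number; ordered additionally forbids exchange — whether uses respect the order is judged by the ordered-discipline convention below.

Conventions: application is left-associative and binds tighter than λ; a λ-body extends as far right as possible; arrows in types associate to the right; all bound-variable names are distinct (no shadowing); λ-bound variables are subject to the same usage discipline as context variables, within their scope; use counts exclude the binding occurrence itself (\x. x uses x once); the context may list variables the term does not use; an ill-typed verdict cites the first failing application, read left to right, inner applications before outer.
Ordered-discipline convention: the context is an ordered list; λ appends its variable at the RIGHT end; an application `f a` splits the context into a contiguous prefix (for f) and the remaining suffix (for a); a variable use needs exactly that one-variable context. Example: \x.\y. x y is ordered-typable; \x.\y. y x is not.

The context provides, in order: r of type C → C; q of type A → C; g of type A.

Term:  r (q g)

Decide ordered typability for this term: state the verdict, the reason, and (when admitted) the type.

yes — single-use (r, q, g), ordered derivation ok; term : C
variable uses: r=1, q=1, g=1
uses in reading order: r, q, g
typing: the term checks, with type C
summary: ordered ✓ | linear ✓ | affine ✓ | relevant ✓ | unrestricted ✓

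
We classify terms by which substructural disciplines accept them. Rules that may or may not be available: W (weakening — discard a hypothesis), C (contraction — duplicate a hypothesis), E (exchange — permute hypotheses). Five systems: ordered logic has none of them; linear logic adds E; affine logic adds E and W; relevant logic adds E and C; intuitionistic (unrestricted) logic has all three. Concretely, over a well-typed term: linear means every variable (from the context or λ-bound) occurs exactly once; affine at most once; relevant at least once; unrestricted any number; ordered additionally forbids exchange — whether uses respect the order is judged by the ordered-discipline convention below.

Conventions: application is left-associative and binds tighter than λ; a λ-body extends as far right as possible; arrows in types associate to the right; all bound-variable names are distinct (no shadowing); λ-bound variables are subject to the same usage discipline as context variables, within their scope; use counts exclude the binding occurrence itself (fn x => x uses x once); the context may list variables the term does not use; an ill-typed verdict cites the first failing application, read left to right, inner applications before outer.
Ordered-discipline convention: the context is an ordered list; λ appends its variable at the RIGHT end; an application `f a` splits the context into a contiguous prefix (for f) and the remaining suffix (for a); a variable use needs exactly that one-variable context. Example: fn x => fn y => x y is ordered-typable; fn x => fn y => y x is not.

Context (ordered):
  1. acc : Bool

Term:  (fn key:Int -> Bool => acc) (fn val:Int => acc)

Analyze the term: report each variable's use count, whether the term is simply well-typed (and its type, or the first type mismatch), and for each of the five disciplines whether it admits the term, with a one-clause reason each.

counts: acc ×2, key (λ-bound) ×0, val (λ-bound) ×0
use order (left to right): acc, acc
typing: well-typed at Bool
ordered: ✗ — uses contraction: acc ×2; key, val left unused
linear: ✗ — uses contraction: acc ×2; key, val left unused
affine: ✗ — uses contraction: acc ×2
relevant: ✗ — key, val left unused
unrestricted: ✓ — well-typed at Bool; no restrictions here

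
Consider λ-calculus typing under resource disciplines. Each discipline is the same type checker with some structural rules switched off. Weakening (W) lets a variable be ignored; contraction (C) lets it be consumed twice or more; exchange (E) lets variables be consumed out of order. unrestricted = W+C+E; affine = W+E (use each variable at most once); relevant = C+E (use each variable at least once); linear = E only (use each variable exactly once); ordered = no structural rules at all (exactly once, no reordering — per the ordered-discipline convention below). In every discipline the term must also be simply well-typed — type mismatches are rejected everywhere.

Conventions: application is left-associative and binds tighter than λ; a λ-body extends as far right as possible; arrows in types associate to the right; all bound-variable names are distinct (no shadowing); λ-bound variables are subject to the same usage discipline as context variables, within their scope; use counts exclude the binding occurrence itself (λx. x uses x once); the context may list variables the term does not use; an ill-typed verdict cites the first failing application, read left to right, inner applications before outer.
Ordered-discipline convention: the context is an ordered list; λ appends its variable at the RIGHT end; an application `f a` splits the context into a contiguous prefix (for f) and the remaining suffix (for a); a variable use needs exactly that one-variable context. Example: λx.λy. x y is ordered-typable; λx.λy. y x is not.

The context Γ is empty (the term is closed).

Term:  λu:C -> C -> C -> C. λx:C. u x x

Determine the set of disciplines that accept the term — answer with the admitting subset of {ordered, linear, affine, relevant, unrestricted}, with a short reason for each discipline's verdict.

admitting disciplines: relevant, unrestricted
use counts: u [bound]: 1, x [bound]: 2
left-to-right use order: u, x, x
typing: well-typed — term : (C -> C -> C -> C) -> C -> C -> C
ordered ✗ (x ×2 used more than once (contraction))
linear ✗ (x ×2 used more than once (contraction))
affine ✗ (x ×2 used more than once (contraction))
relevant ✓ (u, x: all used, weakening unneeded)
unrestricted ✓ (typability at (C -> C -> C -> C) -> C -> C -> C is all that's needed)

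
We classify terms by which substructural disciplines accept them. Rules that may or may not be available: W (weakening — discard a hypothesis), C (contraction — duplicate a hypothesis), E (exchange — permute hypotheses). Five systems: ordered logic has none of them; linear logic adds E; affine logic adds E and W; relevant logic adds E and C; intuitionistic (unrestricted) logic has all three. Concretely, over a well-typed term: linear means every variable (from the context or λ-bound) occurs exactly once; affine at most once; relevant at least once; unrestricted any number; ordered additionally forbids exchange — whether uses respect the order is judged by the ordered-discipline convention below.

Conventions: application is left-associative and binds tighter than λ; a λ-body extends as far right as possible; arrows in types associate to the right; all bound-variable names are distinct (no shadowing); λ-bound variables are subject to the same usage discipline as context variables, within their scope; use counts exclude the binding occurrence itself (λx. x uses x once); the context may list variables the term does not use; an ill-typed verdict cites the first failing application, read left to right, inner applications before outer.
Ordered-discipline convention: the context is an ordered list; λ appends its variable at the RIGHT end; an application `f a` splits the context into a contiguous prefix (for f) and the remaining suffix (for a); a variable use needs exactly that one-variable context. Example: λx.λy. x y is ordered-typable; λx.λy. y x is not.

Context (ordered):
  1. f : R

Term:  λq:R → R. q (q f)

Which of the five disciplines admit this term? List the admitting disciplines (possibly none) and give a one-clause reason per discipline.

admitted in: relevant, unrestricted
variable uses: f=1; q [bound]=2
left-to-right use order: q, q, f
typing: well-typed at (R → R) → R
ordered ✗ (uses contraction: q ×2)
linear ✗ (uses contraction: q ×2)
affine ✗ (uses contraction: q ×2)
relevant ✓ (f, q: all used, weakening unneeded)
unrestricted ✓ (well-typed at (R → R) → R; no restrictions here)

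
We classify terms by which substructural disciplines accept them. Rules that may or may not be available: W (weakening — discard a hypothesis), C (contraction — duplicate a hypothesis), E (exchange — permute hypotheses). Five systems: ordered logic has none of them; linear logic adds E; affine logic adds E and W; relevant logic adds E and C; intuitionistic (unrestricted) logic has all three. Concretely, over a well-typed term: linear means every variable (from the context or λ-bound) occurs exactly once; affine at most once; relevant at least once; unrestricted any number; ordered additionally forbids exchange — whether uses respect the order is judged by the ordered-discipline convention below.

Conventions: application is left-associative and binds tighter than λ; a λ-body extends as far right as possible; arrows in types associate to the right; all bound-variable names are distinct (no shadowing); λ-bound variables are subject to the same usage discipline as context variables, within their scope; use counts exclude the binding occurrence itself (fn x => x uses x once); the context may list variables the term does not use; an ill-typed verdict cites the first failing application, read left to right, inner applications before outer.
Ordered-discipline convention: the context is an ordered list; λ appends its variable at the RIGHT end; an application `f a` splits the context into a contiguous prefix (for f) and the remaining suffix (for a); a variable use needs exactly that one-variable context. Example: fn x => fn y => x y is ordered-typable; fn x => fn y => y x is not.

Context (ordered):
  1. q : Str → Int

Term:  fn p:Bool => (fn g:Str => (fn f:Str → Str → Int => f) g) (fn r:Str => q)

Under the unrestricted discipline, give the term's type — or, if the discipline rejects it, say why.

not well-typed under unrestricted — not simply typable
usage: q=1; p [bound]=0; g [bound]=1; f [bound]=1; r [bound]=0
left-to-right use order: f, g, q
typing: ill-typed: a function awaiting Str → Str → Int gets Str
per-discipline verdicts: ordered ✗; linear ✗; affine ✗; relevant ✗; unrestricted ✗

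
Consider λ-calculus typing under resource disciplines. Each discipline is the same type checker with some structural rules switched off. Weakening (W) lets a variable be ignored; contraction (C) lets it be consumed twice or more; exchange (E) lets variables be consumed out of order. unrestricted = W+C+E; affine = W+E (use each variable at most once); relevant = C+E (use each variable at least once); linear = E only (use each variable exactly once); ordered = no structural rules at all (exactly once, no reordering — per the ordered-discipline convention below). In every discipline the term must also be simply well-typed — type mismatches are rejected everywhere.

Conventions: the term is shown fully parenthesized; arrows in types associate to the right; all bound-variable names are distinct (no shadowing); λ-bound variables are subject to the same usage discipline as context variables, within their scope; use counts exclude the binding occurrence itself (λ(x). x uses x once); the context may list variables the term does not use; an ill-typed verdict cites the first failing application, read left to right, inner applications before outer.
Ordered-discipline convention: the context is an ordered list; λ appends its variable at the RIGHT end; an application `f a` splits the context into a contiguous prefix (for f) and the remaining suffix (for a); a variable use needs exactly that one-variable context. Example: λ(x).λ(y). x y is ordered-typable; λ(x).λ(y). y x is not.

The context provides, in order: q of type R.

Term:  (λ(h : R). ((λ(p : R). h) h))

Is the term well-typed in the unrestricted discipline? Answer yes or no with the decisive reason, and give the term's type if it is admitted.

yes — type-checks (R -> R) and nothing is barred; term : R -> R
variable uses: q=0, h (bound)=2, p (bound)=0
use order (left to right): h, h
typing: well-typed — term : R -> R
per-discipline verdicts: ordered ✗ | linear ✗ | affine ✗ | relevant ✗ | unrestricted ✓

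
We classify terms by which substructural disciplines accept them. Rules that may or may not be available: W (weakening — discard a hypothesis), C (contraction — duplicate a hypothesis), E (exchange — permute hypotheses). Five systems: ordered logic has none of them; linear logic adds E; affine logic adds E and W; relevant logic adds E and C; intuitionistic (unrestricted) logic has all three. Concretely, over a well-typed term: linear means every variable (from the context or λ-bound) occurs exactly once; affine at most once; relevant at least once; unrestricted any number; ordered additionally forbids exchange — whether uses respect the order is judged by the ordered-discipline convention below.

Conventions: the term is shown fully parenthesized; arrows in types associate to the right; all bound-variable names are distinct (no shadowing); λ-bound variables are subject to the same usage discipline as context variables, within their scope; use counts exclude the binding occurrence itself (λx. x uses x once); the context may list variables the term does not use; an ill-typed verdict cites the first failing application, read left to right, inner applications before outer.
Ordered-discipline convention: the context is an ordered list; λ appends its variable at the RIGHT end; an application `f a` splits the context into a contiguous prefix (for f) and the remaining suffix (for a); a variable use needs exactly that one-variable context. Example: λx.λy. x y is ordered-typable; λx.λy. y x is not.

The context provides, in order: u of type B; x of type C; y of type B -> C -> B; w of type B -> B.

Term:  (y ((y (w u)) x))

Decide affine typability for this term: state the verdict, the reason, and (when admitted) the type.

no — repeated use of y ×2
counts: u: 1×; x: 1×; y: 2×; w: 1×
uses in reading order: y, y, w, u, x
typing: ✓ — C -> B
per-discipline verdicts: ordered ✗, linear ✗, affine ✗, relevant ✓, unrestricted ✓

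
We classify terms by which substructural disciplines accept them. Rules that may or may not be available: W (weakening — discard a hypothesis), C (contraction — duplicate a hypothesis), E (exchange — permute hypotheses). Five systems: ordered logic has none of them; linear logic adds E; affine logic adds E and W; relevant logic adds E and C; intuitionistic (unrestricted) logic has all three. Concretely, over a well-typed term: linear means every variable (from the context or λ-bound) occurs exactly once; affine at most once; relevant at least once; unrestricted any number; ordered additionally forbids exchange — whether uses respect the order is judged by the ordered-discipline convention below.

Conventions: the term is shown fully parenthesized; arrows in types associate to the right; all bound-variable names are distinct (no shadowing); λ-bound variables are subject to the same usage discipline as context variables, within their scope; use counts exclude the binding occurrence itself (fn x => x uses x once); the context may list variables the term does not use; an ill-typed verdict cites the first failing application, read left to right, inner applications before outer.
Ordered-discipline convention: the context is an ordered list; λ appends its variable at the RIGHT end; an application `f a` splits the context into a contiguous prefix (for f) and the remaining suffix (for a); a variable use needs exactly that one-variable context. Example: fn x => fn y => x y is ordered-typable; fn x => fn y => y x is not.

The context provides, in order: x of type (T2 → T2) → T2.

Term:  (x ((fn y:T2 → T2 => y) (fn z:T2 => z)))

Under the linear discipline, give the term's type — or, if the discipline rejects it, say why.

term : T2
usage: x=1; y [bound]=1; z [bound]=1
order of uses: x, y, z
typing: well-typed — term : T2
all disciplines: ordered ✓ | linear ✓ | affine ✓ | relevant ✓ | unrestricted ✓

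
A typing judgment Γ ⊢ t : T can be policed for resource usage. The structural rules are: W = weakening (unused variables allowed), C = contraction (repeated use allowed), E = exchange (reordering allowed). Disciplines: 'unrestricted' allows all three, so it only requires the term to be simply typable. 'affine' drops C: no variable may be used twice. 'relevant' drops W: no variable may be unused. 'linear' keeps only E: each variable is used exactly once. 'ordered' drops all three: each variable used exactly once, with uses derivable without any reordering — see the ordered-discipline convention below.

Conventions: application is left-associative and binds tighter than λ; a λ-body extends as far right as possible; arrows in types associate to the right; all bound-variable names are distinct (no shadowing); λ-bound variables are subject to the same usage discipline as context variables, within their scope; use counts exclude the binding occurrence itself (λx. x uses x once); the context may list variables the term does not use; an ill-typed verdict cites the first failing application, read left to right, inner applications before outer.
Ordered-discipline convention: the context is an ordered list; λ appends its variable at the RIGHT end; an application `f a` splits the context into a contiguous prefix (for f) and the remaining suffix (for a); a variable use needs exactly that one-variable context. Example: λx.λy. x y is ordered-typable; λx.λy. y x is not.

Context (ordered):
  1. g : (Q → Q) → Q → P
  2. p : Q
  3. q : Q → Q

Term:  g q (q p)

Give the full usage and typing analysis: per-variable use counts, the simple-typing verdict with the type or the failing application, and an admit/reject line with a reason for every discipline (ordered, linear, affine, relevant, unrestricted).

use counts: g: 1×; p: 1×; q: 2×
use order (left to right): g, q, q, p
typing: well-typed at P
ordered ✗ (repeated use of q ×2)
linear ✗ (repeated use of q ×2)
affine ✗ (repeated use of q ×2)
relevant ✓ (g, p, q: all used, weakening unneeded)
unrestricted ✓ (type-checks (P) and nothing is barred)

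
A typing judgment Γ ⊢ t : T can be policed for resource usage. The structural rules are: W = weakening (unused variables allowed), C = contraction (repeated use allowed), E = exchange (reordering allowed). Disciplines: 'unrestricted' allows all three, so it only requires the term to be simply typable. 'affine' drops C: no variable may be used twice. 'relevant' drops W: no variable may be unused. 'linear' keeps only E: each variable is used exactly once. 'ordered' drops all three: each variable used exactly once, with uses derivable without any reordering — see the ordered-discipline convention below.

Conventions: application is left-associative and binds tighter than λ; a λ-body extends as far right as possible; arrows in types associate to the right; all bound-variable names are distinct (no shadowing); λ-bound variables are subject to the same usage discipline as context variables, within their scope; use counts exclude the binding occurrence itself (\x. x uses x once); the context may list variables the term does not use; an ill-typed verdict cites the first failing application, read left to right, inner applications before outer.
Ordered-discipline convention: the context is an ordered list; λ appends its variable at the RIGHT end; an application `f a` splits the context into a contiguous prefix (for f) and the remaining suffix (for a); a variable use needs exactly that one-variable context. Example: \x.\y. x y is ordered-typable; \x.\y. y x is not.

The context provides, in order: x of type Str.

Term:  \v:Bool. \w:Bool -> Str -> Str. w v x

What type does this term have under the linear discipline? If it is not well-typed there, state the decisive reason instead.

term : Bool -> (Bool -> Str -> Str) -> Str
variable uses: x ×1, v (bound) ×1, w (bound) ×1
uses in reading order: w, v, x
typing: the term checks, with type Bool -> (Bool -> Str -> Str) -> Str
per-discipline verdicts: ordered ✗ · linear ✓ · affine ✓ · relevant ✓ · unrestricted ✓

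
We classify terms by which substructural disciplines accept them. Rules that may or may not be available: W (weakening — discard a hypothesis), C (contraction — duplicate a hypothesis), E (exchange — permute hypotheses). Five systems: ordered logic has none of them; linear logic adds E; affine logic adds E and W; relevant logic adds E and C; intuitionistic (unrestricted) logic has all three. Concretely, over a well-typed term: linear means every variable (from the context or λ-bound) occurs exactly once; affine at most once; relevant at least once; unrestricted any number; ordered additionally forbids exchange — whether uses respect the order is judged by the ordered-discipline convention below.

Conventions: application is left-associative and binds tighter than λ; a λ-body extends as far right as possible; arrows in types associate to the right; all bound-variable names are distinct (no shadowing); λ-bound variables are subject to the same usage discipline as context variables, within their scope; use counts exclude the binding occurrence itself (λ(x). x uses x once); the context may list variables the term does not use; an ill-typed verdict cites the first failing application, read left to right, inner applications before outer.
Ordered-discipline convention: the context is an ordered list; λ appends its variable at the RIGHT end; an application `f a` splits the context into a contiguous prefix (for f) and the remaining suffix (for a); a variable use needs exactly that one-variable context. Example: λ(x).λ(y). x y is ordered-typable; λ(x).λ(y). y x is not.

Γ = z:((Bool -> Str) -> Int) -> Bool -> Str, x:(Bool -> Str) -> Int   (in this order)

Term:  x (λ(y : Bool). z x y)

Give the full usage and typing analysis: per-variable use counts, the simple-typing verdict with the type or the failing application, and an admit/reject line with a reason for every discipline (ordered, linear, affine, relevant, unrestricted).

variable uses: z=1; x=2; y (λ-bound)=1
left-to-right use order: x, z, x, y
typing: well-typed — term : Int
ordered ✗ (uses contraction: x ×2)
linear ✗ (uses contraction: x ×2)
affine ✗ (uses contraction: x ×2)
relevant ✓ (z, x, y: all used, weakening unneeded)
unrestricted ✓ (simply typable at Int; W, C, E all held)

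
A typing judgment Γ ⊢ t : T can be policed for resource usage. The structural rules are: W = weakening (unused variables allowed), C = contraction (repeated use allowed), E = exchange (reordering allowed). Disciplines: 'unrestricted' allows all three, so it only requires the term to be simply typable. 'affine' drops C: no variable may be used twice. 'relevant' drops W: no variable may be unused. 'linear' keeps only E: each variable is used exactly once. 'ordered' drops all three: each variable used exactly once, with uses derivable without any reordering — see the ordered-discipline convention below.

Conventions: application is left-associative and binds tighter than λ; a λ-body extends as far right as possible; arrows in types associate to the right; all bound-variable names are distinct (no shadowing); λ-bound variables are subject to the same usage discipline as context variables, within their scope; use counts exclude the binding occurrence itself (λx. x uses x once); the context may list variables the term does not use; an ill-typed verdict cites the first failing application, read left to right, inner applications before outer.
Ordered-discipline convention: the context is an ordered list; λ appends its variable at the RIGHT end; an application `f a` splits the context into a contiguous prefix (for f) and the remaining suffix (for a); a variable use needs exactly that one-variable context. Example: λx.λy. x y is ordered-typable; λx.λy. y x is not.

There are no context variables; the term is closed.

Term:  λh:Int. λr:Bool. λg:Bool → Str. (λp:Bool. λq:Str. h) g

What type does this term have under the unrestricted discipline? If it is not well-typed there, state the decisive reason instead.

not well-typed under unrestricted — a type mismatch blocks all five
use counts: h (λ-bound): 1×; r (λ-bound): 0×; g (λ-bound): 1×; p (λ-bound): 0×; q (λ-bound): 0×
use order (left to right): h, g
typing: ill-typed: an argument Bool → Str mismatches the expected Bool
summary: ordered ✗ | linear ✗ | affine ✗ | relevant ✗ | unrestricted ✗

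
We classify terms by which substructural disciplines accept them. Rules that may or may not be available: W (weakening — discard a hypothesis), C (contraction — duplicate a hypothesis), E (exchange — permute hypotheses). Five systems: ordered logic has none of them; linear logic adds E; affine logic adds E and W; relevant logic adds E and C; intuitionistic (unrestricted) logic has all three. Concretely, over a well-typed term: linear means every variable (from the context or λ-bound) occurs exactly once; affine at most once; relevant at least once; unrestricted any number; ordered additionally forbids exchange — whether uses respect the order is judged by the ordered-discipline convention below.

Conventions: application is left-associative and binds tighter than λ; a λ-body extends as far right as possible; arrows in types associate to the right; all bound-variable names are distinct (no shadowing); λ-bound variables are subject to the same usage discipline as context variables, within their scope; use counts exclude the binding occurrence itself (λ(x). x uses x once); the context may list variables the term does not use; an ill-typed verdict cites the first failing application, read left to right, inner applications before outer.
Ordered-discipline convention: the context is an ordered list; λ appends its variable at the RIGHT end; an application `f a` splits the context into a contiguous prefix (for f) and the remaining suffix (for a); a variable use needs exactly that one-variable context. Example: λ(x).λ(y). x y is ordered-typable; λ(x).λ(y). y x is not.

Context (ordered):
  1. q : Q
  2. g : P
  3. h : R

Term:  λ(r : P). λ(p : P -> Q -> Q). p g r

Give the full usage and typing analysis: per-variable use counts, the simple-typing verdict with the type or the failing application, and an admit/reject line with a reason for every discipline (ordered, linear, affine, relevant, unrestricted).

variable uses: q=0; g=1; h=0; r [bound]=1; p [bound]=1
use order (left to right): p, g, r
typing: ill-typed: a function awaiting Q gets P
ordered: ✗ — a type mismatch blocks all five
linear: ✗ — the type mismatch rejects it
affine: ✗ — not simply typable
relevant: ✗ — fails simple typing
unrestricted: ✗ — a type mismatch blocks all five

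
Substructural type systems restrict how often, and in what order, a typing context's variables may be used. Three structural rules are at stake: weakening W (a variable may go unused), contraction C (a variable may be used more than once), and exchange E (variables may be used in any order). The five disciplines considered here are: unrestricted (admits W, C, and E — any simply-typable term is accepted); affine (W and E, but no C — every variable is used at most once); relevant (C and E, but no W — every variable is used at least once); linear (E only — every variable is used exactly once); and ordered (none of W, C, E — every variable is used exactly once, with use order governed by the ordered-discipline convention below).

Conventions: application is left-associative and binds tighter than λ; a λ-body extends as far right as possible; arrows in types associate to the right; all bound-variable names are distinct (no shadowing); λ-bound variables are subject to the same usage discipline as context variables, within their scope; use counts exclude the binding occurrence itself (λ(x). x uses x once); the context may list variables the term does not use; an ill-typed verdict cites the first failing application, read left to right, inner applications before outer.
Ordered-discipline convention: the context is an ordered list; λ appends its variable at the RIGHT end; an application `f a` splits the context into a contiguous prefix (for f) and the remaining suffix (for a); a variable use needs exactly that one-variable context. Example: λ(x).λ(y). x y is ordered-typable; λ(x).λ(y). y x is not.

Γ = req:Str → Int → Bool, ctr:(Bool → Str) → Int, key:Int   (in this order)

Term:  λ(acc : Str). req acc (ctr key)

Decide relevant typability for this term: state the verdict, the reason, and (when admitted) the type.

no — the type mismatch rejects it
usage: req=1; ctr=1; key=1; acc (λ-bound)=1
left-to-right use order: req, acc, ctr, key
typing: ill-typed: an application expects Bool → Str but receives Int
per-discipline verdicts: ordered ✗ · linear ✗ · affine ✗ · relevant ✗ · unrestricted ✗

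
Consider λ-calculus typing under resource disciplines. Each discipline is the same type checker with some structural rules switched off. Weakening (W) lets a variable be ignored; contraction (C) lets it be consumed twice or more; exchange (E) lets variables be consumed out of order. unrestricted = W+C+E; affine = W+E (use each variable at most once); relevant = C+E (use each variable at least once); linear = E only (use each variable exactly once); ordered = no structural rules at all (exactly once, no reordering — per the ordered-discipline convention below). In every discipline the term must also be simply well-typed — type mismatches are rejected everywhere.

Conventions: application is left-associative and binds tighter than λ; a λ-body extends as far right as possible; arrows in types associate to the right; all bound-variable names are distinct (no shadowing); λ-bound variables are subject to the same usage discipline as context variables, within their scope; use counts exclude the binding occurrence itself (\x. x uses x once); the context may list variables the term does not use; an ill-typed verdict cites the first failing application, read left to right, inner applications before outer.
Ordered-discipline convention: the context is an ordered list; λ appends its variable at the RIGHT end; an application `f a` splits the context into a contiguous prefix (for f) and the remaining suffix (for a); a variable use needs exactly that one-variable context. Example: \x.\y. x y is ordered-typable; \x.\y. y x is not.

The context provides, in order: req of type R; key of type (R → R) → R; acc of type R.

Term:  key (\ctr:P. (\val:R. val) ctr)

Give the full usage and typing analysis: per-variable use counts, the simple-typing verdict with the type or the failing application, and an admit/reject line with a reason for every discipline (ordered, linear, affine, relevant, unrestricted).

variable uses: req=0; key=1; acc=0; ctr [bound]=1; val [bound]=1
uses in reading order: key, val, ctr
typing: ill-typed: a function awaiting R gets P
ordered: ✗ — not simply typable
linear: ✗ — fails simple typing
affine: ✗ — a type mismatch blocks all five
relevant: ✗ — the type mismatch rejects it
unrestricted: ✗ — not simply typable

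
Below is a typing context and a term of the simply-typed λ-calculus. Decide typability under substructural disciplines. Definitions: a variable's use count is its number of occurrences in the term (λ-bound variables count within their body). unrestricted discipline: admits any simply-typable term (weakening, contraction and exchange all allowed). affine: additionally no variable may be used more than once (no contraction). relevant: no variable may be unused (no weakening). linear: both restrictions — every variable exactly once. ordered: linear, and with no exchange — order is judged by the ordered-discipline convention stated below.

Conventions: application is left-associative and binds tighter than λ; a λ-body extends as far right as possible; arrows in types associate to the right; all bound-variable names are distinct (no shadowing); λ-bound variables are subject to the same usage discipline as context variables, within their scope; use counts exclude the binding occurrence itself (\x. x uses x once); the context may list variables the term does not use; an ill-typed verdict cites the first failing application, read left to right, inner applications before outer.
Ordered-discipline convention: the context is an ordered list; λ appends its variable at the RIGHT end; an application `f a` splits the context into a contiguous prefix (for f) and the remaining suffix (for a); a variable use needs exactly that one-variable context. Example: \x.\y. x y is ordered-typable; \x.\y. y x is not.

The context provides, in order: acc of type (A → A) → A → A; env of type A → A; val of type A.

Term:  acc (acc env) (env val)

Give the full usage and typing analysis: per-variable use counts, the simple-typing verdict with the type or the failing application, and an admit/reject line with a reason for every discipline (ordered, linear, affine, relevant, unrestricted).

usage: acc: 2×, env: 2×, val: 1×
left-to-right use order: acc, acc, env, env, val
typing: well-typed at A
ordered: ✗ — uses contraction: acc ×2, env ×2
linear: ✗ — uses contraction: acc ×2, env ×2
affine: ✗ — uses contraction: acc ×2, env ×2
relevant: ✓ — acc, env, val: all used, weakening unneeded
unrestricted: ✓ — well-typed at A; no restrictions here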